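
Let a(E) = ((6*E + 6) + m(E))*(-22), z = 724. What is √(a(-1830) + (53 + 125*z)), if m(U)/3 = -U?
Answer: √211201 ≈ 459.57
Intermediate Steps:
m(U) = -3*U (m(U) = 3*(-U) = -3*U)
a(E) = -132 - 66*E (a(E) = ((6*E + 6) - 3*E)*(-22) = ((6 + 6*E) - 3*E)*(-22) = (6 + 3*E)*(-22) = -132 - 66*E)
√(a(-1830) + (53 + 125*z)) = √((-132 - 66*(-1830)) + (53 + 125*724)) = √((-132 + 120780) + (53 + 90500)) = √(120648 + 90553) = √211201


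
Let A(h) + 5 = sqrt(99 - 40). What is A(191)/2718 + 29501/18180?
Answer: 4449601/2745180 + sqrt(59)/2718 ≈ 1.6237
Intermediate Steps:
A(h) = -5 + sqrt(59) (A(h) = -5 + sqrt(99 - 40) = -5 + sqrt(59))
A(191)/2718 + 29501/18180 = (-5 + sqrt(59))/2718 + 29501/18180 = (-5 + sqrt(59))*(1/2718) + 29501*(1/18180) = (-5/2718 + sqrt(59)/2718) + 29501/18180 = 4449601/2745180 + sqrt(59)/2718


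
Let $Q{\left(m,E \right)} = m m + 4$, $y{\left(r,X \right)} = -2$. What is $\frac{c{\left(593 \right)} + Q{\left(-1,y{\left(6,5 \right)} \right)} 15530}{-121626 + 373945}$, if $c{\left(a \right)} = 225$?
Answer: $\frac{77875}{252319} \approx 0.30864$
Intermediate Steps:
$Q{\left(m,E \right)} = 4 + m^{2}$ ($Q{\left(m,E \right)} = m^{2} + 4 = 4 + m^{2}$)
$\frac{c{\left(593 \right)} + Q{\left(-1,y{\left(6,5 \right)} \right)} 15530}{-121626 + 373945} = \frac{225 + \left(4 + \left(-1\right)^{2}\right) 15530}{-121626 + 373945} = \frac{225 + \left(4 + 1\right) 15530}{252319} = \left(225 + 5 \cdot 15530\right) \frac{1}{252319} = \left(225 + 77650\right) \frac{1}{252319} = 77875 \cdot \frac{1}{252319} = \frac{77875}{252319}$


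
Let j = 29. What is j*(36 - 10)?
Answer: 754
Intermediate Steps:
j*(36 - 10) = 29*(36 - 10) = 29*26 = 754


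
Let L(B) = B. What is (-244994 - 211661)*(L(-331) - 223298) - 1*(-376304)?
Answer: 102121677299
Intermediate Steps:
(-244994 - 211661)*(L(-331) - 223298) - 1*(-376304) = (-244994 - 211661)*(-331 - 223298) - 1*(-376304) = -456655*(-223629) + 376304 = 102121300995 + 376304 = 102121677299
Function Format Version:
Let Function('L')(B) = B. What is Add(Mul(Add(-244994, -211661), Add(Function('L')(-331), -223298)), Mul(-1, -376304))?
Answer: 102121677299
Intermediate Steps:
Add(Mul(Add(-244994, -211661), Add(Function('L')(-331), -223298)), Mul(-1, -376304)) = Add(Mul(Add(-244994, -211661), Add(-331, -223298)), Mul(-1, -376304)) = Add(Mul(-456655, -223629), 376304) = Add(102121300995, 376304) = 102121677299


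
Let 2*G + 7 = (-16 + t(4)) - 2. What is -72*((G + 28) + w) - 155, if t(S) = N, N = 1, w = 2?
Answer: -1451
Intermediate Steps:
t(S) = 1
G = -12 (G = -7/2 + ((-16 + 1) - 2)/2 = -7/2 + (-15 - 2)/2 = -7/2 + (1/2)*(-17) = -7/2 - 17/2 = -12)
-72*((G + 28) + w) - 155 = -72*((-12 + 28) + 2) - 155 = -72*(16 + 2) - 155 = -72*18 - 155 = -1296 - 155 = -1451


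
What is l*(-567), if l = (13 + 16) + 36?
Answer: -36855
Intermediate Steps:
l = 65 (l = 29 + 36 = 65)
l*(-567) = 65*(-567) = -36855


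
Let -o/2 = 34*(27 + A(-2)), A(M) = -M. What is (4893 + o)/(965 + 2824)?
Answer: 2921/3789 ≈ 0.77092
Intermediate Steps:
o = -1972 (o = -68*(27 - 1*(-2)) = -68*(27 + 2) = -68*29 = -2*986 = -1972)
(4893 + o)/(965 + 2824) = (4893 - 1972)/(965 + 2824) = 2921/3789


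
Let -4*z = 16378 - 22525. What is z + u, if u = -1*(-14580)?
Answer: 64467/4 ≈ 16117.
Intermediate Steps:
u = 14580
z = 6147/4 (z = -(16378 - 22525)/4 = -¼*(-6147) = 6147/4 ≈ 1536.8)
z + u = 6147/4 + 14580 = 64467/4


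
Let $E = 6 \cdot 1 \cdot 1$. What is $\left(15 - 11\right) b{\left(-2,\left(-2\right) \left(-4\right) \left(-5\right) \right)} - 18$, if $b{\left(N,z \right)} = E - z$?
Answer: $166$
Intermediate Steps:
$E = 6$ ($E = 6 \cdot 1 = 6$)
$b{\left(N,z \right)} = 6 - z$
$\left(15 - 11\right) b{\left(-2,\left(-2\right) \left(-4\right) \left(-5\right) \right)} - 18 = \left(15 - 11\right) \left(6 - \left(-2\right) \left(-4\right) \left(-5\right)\right) - 18 = 4 \left(6 - 8 \left(-5\right)\right) - 18 = 4 \left(6 - -40\right) - 18 = 4 \left(6 + 40\right) - 18 = 4 \cdot 46 - 18 = 184 - 18 = 166$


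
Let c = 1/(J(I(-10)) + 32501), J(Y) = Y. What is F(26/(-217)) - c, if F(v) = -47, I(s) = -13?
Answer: -1526937/32488 ≈ -47.000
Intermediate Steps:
c = 1/32488 (c = 1/(-13 + 32501) = 1/32488 ≈ 3.0781e-5)
F(26/(-217)) - c = -47 - 1*1/32488 = -47 - 1/32488 = -1526937/32488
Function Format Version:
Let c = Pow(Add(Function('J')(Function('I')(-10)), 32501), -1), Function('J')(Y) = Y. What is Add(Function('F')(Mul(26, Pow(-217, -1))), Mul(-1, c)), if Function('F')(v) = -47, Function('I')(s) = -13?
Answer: Rational(-1526937, 32488) ≈ -47.000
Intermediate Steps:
c = Rational(1, 32488) (c = Pow(Add(-13, 32501), -1) = Pow(32488, -1) = Rational(1, 32488) ≈ 3.0781e-5)
Add(Function('F')(Mul(26, Pow(-217, -1))), Mul(-1, c)) = Add(-47, Mul(-1, Rational(1, 32488))) = Add(-47, Rational(-1, 32488)) = Rational(-1526937, 32488)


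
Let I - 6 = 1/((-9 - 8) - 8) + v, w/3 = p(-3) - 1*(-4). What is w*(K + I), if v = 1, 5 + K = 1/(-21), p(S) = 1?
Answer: 1004/35 ≈ 28.686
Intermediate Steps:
w = 15 (w = 3*(1 - 1*(-4)) = 3*(1 + 4) = 3*5 = 15)
K = -106/21 (K = -5 + 1/(-21) = -5 - 1/21 = -106/21 ≈ -5.0476)
I = 174/25 (I = 6 + (1/((-9 - 8) - 8) + 1) = 6 + (1/(-17 - 8) + 1) = 6 + (1/(-25) + 1) = 6 + (-1/25 + 1) = 6 + 24/25 = 174/25 ≈ 6.9600)
w*(K + I) = 15*(-106/21 + 174/25) = 15*(1004/525) = 1004/35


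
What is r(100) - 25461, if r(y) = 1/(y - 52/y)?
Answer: -63321482/2487 ≈ -25461.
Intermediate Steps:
r(100) - 25461 = 100/(-52 + 100**2) - 25461 = 100/(-52 + 10000) - 25461 = 100/9948 - 25461 = 100*(1/9948) - 25461 = 25/2487 - 25461 = -63321482/2487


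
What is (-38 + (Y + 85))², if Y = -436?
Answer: 151321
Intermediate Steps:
(-38 + (Y + 85))² = (-38 + (-436 + 85))² = (-38 - 351)² = (-389)² = 151321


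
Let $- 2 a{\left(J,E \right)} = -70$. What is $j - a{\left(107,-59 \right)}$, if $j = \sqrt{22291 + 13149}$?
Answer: $-35 + 4 \sqrt{2215} \approx 153.26$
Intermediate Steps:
$a{\left(J,E \right)} = 35$ ($a{\left(J,E \right)} = \left(- \frac{1}{2}\right) \left(-70\right) = 35$)
$j = 4 \sqrt{2215}$ ($j = \sqrt{35440} = 4 \sqrt{2215} \approx 188.26$)
$j - a{\left(107,-59 \right)} = 4 \sqrt{2215} - 35 = -35 + 4 \sqrt{2215}$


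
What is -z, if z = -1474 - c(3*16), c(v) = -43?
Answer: 1431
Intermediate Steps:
z = -1431 (z = -1474 - 1*(-43) = -1474 + 43 = -1431)
-z = -1*(-1431) = 1431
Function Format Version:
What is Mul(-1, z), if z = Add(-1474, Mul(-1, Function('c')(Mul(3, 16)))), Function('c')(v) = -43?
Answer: 1431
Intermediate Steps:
z = -1431 (z = Add(-1474, Mul(-1, -43)) = Add(-1474, 43) = -1431)
Mul(-1, z) = Mul(-1, -1431) = 1431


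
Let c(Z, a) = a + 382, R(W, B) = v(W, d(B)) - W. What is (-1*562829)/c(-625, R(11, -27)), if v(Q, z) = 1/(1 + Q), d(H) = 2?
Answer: -6753948/4453 ≈ -1516.7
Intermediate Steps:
R(W, B) = 1/(1 + W) - W
c(Z, a) = 382 + a
(-1*562829)/c(-625, R(11, -27)) = (-1*562829)/(382 + (1 - 1*11*(1 + 11))/(1 + 11)) = -562829/(382 + (1 - 1*11*12)/12) = -562829/(382 + (1 - 132)/12) = -562829/(382 + (1/12)*(-131)) = -562829/(382 - 131/12) = -562829/4453/12 = -562829*12/4453 = -6753948/4453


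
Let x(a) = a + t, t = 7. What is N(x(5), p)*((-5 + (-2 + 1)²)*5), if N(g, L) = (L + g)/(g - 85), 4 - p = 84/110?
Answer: 3352/803 ≈ 4.1743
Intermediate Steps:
x(a) = 7 + a (x(a) = a + 7 = 7 + a)
p = 178/55 (p = 4 - 84/110 = 4 - 1*42/55 = 4 - 42/55 = 178/55 ≈ 3.2364)
N(g, L) = (L + g)/(-85 + g)
N(x(5), p)*((-5 + (-2 + 1)²)*5) = ((178/55 + (7 + 5))/(-85 + (7 + 5)))*((-5 + (-2 + 1)²)*5) = ((178/55 + 12)/(-85 + 12))*((-5 + (-1)²)*5) = ((838/55)/(-73))*((-5 + 1)*5) = (-1/73*838/55)*(-4*5) = -838/4015*(-20) = 3352/803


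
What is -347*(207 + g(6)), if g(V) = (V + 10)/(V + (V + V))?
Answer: -649237/9 ≈ -72138.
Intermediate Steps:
g(V) = (10 + V)/(3*V) (g(V) = (10 + V)/(V + 2*V) = (10 + V)/((3*V)) = (10 + V)*(1/(3*V)) = (10 + V)/(3*V))
-347*(207 + g(6)) = -347*(207 + (1/3)*(10 + 6)/6) = -347*(207 + (1/3)*(1/6)*16) = -347*(207 + 8/9) = -347*1871/9 = -649237/9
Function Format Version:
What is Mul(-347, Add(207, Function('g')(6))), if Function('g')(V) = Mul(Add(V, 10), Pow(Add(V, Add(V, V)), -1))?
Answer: Rational(-649237, 9) ≈ -72138.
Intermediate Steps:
Function('g')(V) = Mul(Rational(1, 3), Pow(V, -1), Add(10, V)) (Function('g')(V) = Mul(Add(10, V), Pow(Add(V, Mul(2, V)), -1)) = Mul(Add(10, V), Pow(Mul(3, V), -1)) = Mul(Add(10, V), Mul(Rational(1, 3), Pow(V, -1))) = Mul(Rational(1, 3), Pow(V, -1), Add(10, V)))
Mul(-347, Add(207, Function('g')(6))) = Mul(-347, Add(207, Mul(Rational(1, 3), Pow(6, -1), Add(10, 6)))) = Mul(-347, Add(207, Mul(Rational(1, 3), Rational(1, 6), 16))) = Mul(-347, Add(207, Rational(8, 9))) = Mul(-347, Rational(1871, 9)) = Rational(-649237, 9)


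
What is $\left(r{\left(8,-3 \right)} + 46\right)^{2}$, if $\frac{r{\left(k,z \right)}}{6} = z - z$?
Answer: $2116$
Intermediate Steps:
$r{\left(k,z \right)} = 0$ ($r{\left(k,z \right)} = 6 \left(z - z\right) = 6 \cdot 0 = 0$)
$\left(r{\left(8,-3 \right)} + 46\right)^{2} = \left(0 + 46\right)^{2} = 46^{2} = 2116$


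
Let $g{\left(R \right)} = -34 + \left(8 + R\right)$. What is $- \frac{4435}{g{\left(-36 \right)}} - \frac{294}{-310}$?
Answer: $\frac{22469}{310} \approx 72.481$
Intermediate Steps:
$g{\left(R \right)} = -26 + R$
$- \frac{4435}{g{\left(-36 \right)}} - \frac{294}{-310} = - \frac{4435}{-26 - 36} - \frac{294}{-310} = - \frac{4435}{-62} - - \frac{147}{155} = \left(-4435\right) \left(- \frac{1}{62}\right) + \frac{147}{155} = \frac{4435}{62} + \frac{147}{155} = \frac{22469}{310}$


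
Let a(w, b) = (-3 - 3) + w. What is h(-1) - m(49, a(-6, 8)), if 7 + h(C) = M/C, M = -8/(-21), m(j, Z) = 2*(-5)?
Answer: 55/21 ≈ 2.6190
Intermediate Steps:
a(w, b) = -6 + w
m(j, Z) = -10
M = 8/21 (M = -8*(-1/21) = 8/21 ≈ 0.38095)
h(C) = -7 + 8/(21*C)
h(-1) - m(49, a(-6, 8)) = (-7 + (8/21)/(-1)) - 1*(-10) = (-7 + (8/21)*(-1)) + 10 = (-7 - 8/21) + 10 = -155/21 + 10 = 55/21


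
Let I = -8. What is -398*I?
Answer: 3184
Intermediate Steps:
-398*I = -398*(-8) = 3184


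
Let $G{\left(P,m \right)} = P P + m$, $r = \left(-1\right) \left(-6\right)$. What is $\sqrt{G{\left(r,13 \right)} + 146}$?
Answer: $\sqrt{195} \approx 13.964$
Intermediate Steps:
$r = 6$
$G{\left(P,m \right)} = m + P^{2}$ ($G{\left(P,m \right)} = P^{2} + m = m + P^{2}$)
$\sqrt{G{\left(r,13 \right)} + 146} = \sqrt{\left(13 + 6^{2}\right) + 146} = \sqrt{\left(13 + 36\right) + 146} = \sqrt{49 + 146} = \sqrt{195}$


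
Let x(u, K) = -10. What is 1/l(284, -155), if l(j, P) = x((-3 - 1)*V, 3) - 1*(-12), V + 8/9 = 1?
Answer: 1/2 ≈ 0.50000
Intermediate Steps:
V = 1/9 (V = -8/9 + 1 = 1/9 ≈ 0.11111)
l(j, P) = 2 (l(j, P) = -10 - 1*(-12) = -10 + 12 = 2)
1/l(284, -155) = 1/2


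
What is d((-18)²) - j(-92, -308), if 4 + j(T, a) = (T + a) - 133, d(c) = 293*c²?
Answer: 30758505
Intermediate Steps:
j(T, a) = -137 + T + a (j(T, a) = -4 + ((T + a) - 133) = -4 + (-133 + T + a) = -137 + T + a)
d((-18)²) - j(-92, -308) = 293*((-18)²)² - (-137 - 92 - 308) = 293*324² - 1*(-537) = 293*104976 + 537 = 30757968 + 537 = 30758505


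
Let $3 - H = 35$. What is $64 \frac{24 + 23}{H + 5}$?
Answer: $- \frac{3008}{27} \approx -111.41$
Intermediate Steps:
$H = -32$ ($H = 3 - 35 = -32$)
$64 \frac{24 + 23}{H + 5} = 64 \frac{24 + 23}{-32 + 5} = 64 \frac{47}{-27} = 64 \cdot 47 \left(- \frac{1}{27}\right) = 64 \left(- \frac{47}{27}\right) = - \frac{3008}{27}$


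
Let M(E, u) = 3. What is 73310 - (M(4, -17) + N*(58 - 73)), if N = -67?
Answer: 72302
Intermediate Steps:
73310 - (M(4, -17) + N*(58 - 73)) = 73310 - (3 - 67*(58 - 73)) = 73310 - (3 - 67*(-15)) = 73310 - (3 + 1005) = 73310 - 1*1008 = 73310 - 1008 = 72302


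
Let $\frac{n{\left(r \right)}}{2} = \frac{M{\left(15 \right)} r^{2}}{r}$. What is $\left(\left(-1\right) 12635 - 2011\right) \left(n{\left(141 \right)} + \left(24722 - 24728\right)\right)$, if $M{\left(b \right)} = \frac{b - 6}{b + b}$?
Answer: $- \frac{5755878}{5} \approx -1.1512 \cdot 10^{6}$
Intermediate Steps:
$M{\left(b \right)} = \frac{-6 + b}{2 b}$
$n{\left(r \right)} = \frac{3 r}{5}$ ($n{\left(r \right)} = 2 \frac{\frac{-6 + 15}{2 \cdot 15} r^{2}}{r} = 2 \frac{\frac{1}{2} \cdot \frac{1}{15} \cdot 9 r^{2}}{r} = 2 \frac{\frac{3}{10} r^{2}}{r} = 2 \frac{3 r}{10} = \frac{3 r}{5}$)
$\left(\left(-1\right) 12635 - 2011\right) \left(n{\left(141 \right)} + \left(24722 - 24728\right)\right) = \left(\left(-1\right) 12635 - 2011\right) \left(\frac{3}{5} \cdot 141 + \left(24722 - 24728\right)\right) = \left(-12635 - 2011\right) \left(\frac{423}{5} + \left(24722 - 24728\right)\right) = - 14646 \left(\frac{423}{5} - 6\right) = \left(-14646\right) \frac{393}{5} = - \frac{5755878}{5}$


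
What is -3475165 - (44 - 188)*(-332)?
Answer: -3522973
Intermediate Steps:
-3475165 - (44 - 188)*(-332) = -3475165 - (-144)*(-332) = -3475165 - 1*47808 = -3475165 - 47808 = -3522973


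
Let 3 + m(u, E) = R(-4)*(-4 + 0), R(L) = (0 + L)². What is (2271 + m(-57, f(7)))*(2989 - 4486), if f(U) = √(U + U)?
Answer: -3299388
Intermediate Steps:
f(U) = √2*√U (f(U) = √(2*U) = √2*√U)
R(L) = L²
m(u, E) = -67 (m(u, E) = -3 + (-4)²*(-4 + 0) = -3 + 16*(-4) = -3 - 64 = -67)
(2271 + m(-57, f(7)))*(2989 - 4486) = (2271 - 67)*(2989 - 4486) = 2204*(-1497) = -3299388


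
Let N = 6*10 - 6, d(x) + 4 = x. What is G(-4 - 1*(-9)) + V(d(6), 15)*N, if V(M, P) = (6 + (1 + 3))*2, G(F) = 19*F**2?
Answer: 1555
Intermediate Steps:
d(x) = -4 + x
N = 54 (N = 60 - 6 = 54)
V(M, P) = 20 (V(M, P) = (6 + 4)*2 = 10*2 = 20)
G(-4 - 1*(-9)) + V(d(6), 15)*N = 19*(-4 - 1*(-9))**2 + 20*54 = 19*(-4 + 9)**2 + 1080 = 19*5**2 + 1080 = 19*25 + 1080 = 475 + 1080 = 1555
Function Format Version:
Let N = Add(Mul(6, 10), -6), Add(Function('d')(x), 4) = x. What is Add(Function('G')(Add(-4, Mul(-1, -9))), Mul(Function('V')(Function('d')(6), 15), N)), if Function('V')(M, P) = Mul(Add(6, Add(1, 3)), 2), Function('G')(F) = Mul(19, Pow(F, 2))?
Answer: 1555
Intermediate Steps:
Function('d')(x) = Add(-4, x)
N = 54 (N = Add(60, -6) = 54)
Function('V')(M, P) = 20 (Function('V')(M, P) = Mul(Add(6, 4), 2) = Mul(10, 2) = 20)
Add(Function('G')(Add(-4, Mul(-1, -9))), Mul(Function('V')(Function('d')(6), 15), N)) = Add(Mul(19, Pow(Add(-4, Mul(-1, -9)), 2)), Mul(20, 54)) = Add(Mul(19, Pow(Add(-4, 9), 2)), 1080) = Add(Mul(19, Pow(5, 2)), 1080) = Add(Mul(19, 25), 1080) = Add(475, 1080) = 1555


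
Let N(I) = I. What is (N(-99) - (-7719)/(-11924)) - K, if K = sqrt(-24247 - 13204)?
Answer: -1188195/11924 - I*sqrt(37451) ≈ -99.647 - 193.52*I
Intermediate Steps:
K = I*sqrt(37451) (K = sqrt(-37451) = I*sqrt(37451) ≈ 193.52*I)
(N(-99) - (-7719)/(-11924)) - K = (-99 - (-7719)/(-11924)) - I*sqrt(37451) = (-99 - (-7719)*(-1)/11924) - I*sqrt(37451) = (-99 - 1*7719/11924) - I*sqrt(37451) = (-99 - 7719/11924) - I*sqrt(37451) = -1188195/11924 - I*sqrt(37451)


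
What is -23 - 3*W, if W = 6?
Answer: -41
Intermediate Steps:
-23 - 3*W = -23 - 3*6 = -23 - 18 = -41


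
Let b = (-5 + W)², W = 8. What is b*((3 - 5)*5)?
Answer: -90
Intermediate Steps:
b = 9 (b = (-5 + 8)² = 3² = 9)
b*((3 - 5)*5) = 9*((3 - 5)*5) = 9*(-2*5) = 9*(-10) = -90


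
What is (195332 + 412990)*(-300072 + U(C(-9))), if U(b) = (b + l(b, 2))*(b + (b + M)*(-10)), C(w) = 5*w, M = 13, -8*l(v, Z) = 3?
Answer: -760524468561/4 ≈ -1.9013e+11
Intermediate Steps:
l(v, Z) = -3/8 (l(v, Z) = -1/8*3 = -3/8)
U(b) = (-130 - 9*b)*(-3/8 + b) (U(b) = (b - 3/8)*(b + (b + 13)*(-10)) = (-3/8 + b)*(b + (13 + b)*(-10)) = (-3/8 + b)*(b + (-130 - 10*b)) = (-3/8 + b)*(-130 - 9*b) = (-130 - 9*b)*(-3/8 + b))
(195332 + 412990)*(-300072 + U(C(-9))) = (195332 + 412990)*(-300072 + (195/4 - 9*(5*(-9))**2 - 5065*(-9)/8)) = 608322*(-300072 + (195/4 - 9*(-45)**2 - 1013/8*(-45))) = 608322*(-300072 + (195/4 - 9*2025 + 45585/8)) = 608322*(-300072 + (195/4 - 18225 + 45585/8)) = 608322*(-300072 - 99825/8) = 608322*(-2500401/8) = -760524468561/4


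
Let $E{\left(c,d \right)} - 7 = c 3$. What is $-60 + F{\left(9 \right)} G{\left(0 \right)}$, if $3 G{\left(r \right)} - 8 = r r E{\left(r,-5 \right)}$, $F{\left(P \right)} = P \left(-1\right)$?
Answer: $-84$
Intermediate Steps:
$E{\left(c,d \right)} = 7 + 3 c$ ($E{\left(c,d \right)} = 7 + c 3 = 7 + 3 c$)
$F{\left(P \right)} = - P$
$G{\left(r \right)} = \frac{8}{3} + \frac{r^{2} \left(7 + 3 r\right)}{3}$ ($G{\left(r \right)} = \frac{8}{3} + \frac{r r \left(7 + 3 r\right)}{3} = \frac{8}{3} + \frac{r^{2} \left(7 + 3 r\right)}{3}$)
$-60 + F{\left(9 \right)} G{\left(0 \right)} = -60 + \left(-1\right) 9 \left(\frac{8}{3} + \frac{0^{2} \left(7 + 3 \cdot 0\right)}{3}\right) = -60 - 9 \left(\frac{8}{3} + \frac{1}{3} \cdot 0 \left(7 + 0\right)\right) = -60 - 9 \left(\frac{8}{3} + \frac{1}{3} \cdot 0 \cdot 7\right) = -60 - 9 \left(\frac{8}{3} + 0\right) = -60 - 24 = -84$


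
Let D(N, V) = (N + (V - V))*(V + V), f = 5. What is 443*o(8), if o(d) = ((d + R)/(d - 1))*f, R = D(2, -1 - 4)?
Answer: -26580/7 ≈ -3797.1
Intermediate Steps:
D(N, V) = 2*N*V (D(N, V) = (N + 0)*(2*V) = N*(2*V) = 2*N*V)
R = -20 (R = 2*2*(-1 - 4) = 2*2*(-5) = -20)
o(d) = 5*(-20 + d)/(-1 + d) (o(d) = ((d - 20)/(d - 1))*5 = ((-20 + d)/(-1 + d))*5 = 5*(-20 + d)/(-1 + d))
443*o(8) = 443*(5*(-20 + 8)/(-1 + 8)) = 443*(5*(-12)/7) = 443*(5*(⅐)*(-12)) = 443*(-60/7) = -26580/7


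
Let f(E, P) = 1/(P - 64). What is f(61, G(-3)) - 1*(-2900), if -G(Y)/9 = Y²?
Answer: 420499/145 ≈ 2900.0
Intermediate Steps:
G(Y) = -9*Y²
f(E, P) = 1/(-64 + P)
f(61, G(-3)) - 1*(-2900) = 1/(-64 - 9*(-3)²) - 1*(-2900) = 1/(-64 - 9*9) + 2900 = 1/(-64 - 81) + 2900 = 1/(-145) + 2900 = -1/145 + 2900 = 420499/145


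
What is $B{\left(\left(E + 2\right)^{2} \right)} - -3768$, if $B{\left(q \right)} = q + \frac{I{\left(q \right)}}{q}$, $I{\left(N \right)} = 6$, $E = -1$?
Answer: $3775$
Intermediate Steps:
$B{\left(q \right)} = q + \frac{6}{q}$
$B{\left(\left(E + 2\right)^{2} \right)} - -3768 = \left(\left(-1 + 2\right)^{2} + \frac{6}{\left(-1 + 2\right)^{2}}\right) - -3768 = \left(1^{2} + \frac{6}{1^{2}}\right) + 3768 = \left(1 + \frac{6}{1}\right) + 3768 = \left(1 + 6 \cdot 1\right) + 3768 = \left(1 + 6\right) + 3768 = 7 + 3768 = 3775$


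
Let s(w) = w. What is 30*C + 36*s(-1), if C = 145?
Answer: 4314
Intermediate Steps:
30*C + 36*s(-1) = 30*145 + 36*(-1) = 4350 - 36 = 4314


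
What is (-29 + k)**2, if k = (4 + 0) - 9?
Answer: 1156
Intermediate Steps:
k = -5 (k = 4 - 9 = -5)
(-29 + k)**2 = (-29 - 5)**2 = (-34)**2 = 1156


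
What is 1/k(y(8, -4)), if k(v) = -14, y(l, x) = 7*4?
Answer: -1/14 ≈ -0.071429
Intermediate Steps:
y(l, x) = 28
1/k(y(8, -4)) = 1/(-14) = -1/14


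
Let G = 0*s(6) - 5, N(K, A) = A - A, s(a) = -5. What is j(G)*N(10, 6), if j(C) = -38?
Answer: 0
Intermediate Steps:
N(K, A) = 0
G = -5 (G = 0*(-5) - 5 = 0 - 5 = -5)
j(G)*N(10, 6) = -38*0 = 0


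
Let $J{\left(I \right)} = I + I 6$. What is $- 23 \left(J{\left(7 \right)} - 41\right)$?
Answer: $-184$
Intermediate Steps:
$J{\left(I \right)} = 7 I$ ($J{\left(I \right)} = I + 6 I = 7 I$)
$- 23 \left(J{\left(7 \right)} - 41\right) = - 23 \left(7 \cdot 7 - 41\right) = - 23 \left(49 - 41\right) = \left(-23\right) 8 = -184$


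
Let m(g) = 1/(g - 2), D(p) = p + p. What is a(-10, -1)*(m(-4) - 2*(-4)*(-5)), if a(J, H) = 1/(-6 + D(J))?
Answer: 241/156 ≈ 1.5449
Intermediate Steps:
D(p) = 2*p
m(g) = 1/(-2 + g)
a(J, H) = 1/(-6 + 2*J)
a(-10, -1)*(m(-4) - 2*(-4)*(-5)) = (1/(2*(-3 - 10)))*(1/(-2 - 4) - 2*(-4)*(-5)) = ((½)/(-13))*(1/(-6) + 8*(-5)) = ((½)*(-1/13))*(-⅙ - 40) = -1/26*(-241/6) = 241/156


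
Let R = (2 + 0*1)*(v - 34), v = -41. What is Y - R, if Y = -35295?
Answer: -35145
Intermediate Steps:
R = -150 (R = (2 + 0*1)*(-41 - 34) = (2 + 0)*(-75) = 2*(-75) = -150)
Y - R = -35295 - 1*(-150) = -35295 + 150 = -35145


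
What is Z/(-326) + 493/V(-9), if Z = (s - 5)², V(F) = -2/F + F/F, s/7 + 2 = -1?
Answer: 719513/1793 ≈ 401.29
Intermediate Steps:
s = -21 (s = -14 + 7*(-1) = -14 - 7 = -21)
V(F) = 1 - 2/F (V(F) = -2/F + 1 = 1 - 2/F)
Z = 676 (Z = (-21 - 5)² = (-26)² = 676)
Z/(-326) + 493/V(-9) = 676/(-326) + 493/(((-2 - 9)/(-9))) = 676*(-1/326) + 493/((-⅑*(-11))) = -338/163 + 493/(11/9) = -338/163 + 493*(9/11) = -338/163 + 4437/11 = 719513/1793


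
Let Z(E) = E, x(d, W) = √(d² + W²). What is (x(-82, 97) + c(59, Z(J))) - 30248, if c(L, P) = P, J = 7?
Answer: -30241 + √16133 ≈ -30114.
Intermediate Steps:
x(d, W) = √(W² + d²)
(x(-82, 97) + c(59, Z(J))) - 30248 = (√(97² + (-82)²) + 7) - 30248 = (√(9409 + 6724) + 7) - 30248 = (√16133 + 7) - 30248 = (7 + √16133) - 30248 = -30241 + √16133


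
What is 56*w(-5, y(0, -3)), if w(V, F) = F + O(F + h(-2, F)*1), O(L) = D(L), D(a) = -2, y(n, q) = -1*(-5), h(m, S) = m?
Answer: 168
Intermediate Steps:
y(n, q) = 5
O(L) = -2
w(V, F) = -2 + F (w(V, F) = F - 2 = -2 + F)
56*w(-5, y(0, -3)) = 56*(-2 + 5) = 56*3 = 168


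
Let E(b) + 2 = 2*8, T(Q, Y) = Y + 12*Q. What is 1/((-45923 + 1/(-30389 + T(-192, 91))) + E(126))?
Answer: -32602/1496725219 ≈ -2.1782e-5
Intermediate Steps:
E(b) = 14 (E(b) = -2 + 2*8 = -2 + 16 = 14)
1/((-45923 + 1/(-30389 + T(-192, 91))) + E(126)) = 1/((-45923 + 1/(-30389 + (91 + 12*(-192)))) + 14) = 1/((-45923 + 1/(-30389 + (91 - 2304))) + 14) = 1/((-45923 + 1/(-30389 - 2213)) + 14) = 1/((-45923 + 1/(-32602)) + 14) = 1/((-45923 - 1/32602) + 14) = 1/(-1497181647/32602 + 14) = 1/(-1496725219/32602) = -32602/1496725219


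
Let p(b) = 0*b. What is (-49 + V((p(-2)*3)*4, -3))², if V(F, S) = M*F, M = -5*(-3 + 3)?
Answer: 2401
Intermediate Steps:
M = 0 (M = -5*0 = 0)
p(b) = 0
V(F, S) = 0 (V(F, S) = 0*F = 0)
(-49 + V((p(-2)*3)*4, -3))² = (-49 + 0)² = (-49)² = 2401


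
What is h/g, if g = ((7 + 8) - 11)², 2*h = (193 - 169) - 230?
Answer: -103/16 ≈ -6.4375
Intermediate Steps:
h = -103 (h = ((193 - 169) - 230)/2 = (24 - 230)/2 = (½)*(-206) = -103)
g = 16 (g = (15 - 11)² = 4² = 16)
h/g = -103/16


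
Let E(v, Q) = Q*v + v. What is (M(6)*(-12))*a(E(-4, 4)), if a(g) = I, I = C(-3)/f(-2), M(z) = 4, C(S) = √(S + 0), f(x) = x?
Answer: 24*I*√3 ≈ 41.569*I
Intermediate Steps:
E(v, Q) = v + Q*v
C(S) = √S
I = -I*√3/2 (I = √(-3)/(-2) = (I*√3)*(-½) = -I*√3/2 ≈ -0.86602*I)
a(g) = -I*√3/2
(M(6)*(-12))*a(E(-4, 4)) = (4*(-12))*(-I*√3/2) = -(-24)*I*√3 = 24*I*√3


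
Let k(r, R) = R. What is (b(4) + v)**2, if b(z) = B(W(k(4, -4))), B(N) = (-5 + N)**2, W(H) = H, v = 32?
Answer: 12769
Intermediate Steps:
b(z) = 81 (b(z) = (-5 - 4)**2 = (-9)**2 = 81)
(b(4) + v)**2 = (81 + 32)**2 = 113**2 = 12769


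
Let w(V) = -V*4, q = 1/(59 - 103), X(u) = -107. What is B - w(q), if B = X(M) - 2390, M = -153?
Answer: -27468/11 ≈ -2497.1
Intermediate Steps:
q = -1/44 (q = 1/(-44) = -1/44 ≈ -0.022727)
w(V) = -4*V
B = -2497 (B = -107 - 2390 = -2497)
B - w(q) = -2497 - (-4)*(-1)/44 = -2497 - 1*1/11 = -2497 - 1/11 = -27468/11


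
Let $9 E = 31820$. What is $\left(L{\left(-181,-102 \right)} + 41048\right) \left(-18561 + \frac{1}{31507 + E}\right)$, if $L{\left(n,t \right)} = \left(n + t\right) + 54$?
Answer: $- \frac{238947235896426}{315383} \approx -7.5764 \cdot 10^{8}$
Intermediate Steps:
$E = \frac{31820}{9}$ ($E = \frac{1}{9} \cdot 31820 = \frac{31820}{9} \approx 3535.6$)
$L{\left(n,t \right)} = 54 + n + t$
$\left(L{\left(-181,-102 \right)} + 41048\right) \left(-18561 + \frac{1}{31507 + E}\right) = \left(\left(54 - 181 - 102\right) + 41048\right) \left(-18561 + \frac{1}{31507 + \frac{31820}{9}}\right) = \left(-229 + 41048\right) \left(-18561 + \frac{1}{\frac{315383}{9}}\right) = 40819 \left(-18561 + \frac{9}{315383}\right) = 40819 \left(- \frac{5853823854}{315383}\right) = - \frac{238947235896426}{315383}$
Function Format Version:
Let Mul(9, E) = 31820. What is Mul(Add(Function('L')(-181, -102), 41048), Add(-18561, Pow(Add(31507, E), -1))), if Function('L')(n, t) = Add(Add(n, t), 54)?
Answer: Rational(-238947235896426, 315383) ≈ -7.5764e+8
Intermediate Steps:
E = Rational(31820, 9) (E = Mul(Rational(1, 9), 31820) = Rational(31820, 9) ≈ 3535.6)
Function('L')(n, t) = Add(54, n, t)
Mul(Add(Function('L')(-181, -102), 41048), Add(-18561, Pow(Add(31507, E), -1))) = Mul(Add(Add(54, -181, -102), 41048), Add(-18561, Pow(Add(31507, Rational(31820, 9)), -1))) = Mul(Add(-229, 41048), Add(-18561, Pow(Rational(315383, 9), -1))) = Mul(40819, Add(-18561, Rational(9, 315383))) = Mul(40819, Rational(-5853823854, 315383)) = Rational(-238947235896426, 315383)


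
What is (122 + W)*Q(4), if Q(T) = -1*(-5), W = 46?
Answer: 840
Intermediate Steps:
Q(T) = 5
(122 + W)*Q(4) = (122 + 46)*5 = 168*5 = 840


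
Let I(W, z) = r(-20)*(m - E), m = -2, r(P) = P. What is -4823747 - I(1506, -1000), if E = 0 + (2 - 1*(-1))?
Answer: -4823847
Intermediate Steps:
E = 3 (E = 0 + (2 + 1) = 0 + 3 = 3)
I(W, z) = 100 (I(W, z) = -20*(-2 - 1*3) = -20*(-2 - 3) = -20*(-5) = 100)
-4823747 - I(1506, -1000) = -4823747 - 1*100 = -4823747 - 100 = -4823847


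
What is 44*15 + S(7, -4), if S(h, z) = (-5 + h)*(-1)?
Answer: 658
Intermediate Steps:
S(h, z) = 5 - h
44*15 + S(7, -4) = 44*15 + (5 - 1*7) = 660 + (5 - 7) = 660 - 2 = 658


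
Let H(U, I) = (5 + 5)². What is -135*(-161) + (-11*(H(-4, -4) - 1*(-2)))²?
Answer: 1280619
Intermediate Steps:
H(U, I) = 100 (H(U, I) = 10² = 100)
-135*(-161) + (-11*(H(-4, -4) - 1*(-2)))² = -135*(-161) + (-11*(100 - 1*(-2)))² = 21735 + (-11*(100 + 2))² = 21735 + (-11*102)² = 21735 + (-1122)² = 21735 + 1258884 = 1280619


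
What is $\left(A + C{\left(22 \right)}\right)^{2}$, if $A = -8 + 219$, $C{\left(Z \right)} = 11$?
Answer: $49284$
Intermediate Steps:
$A = 211$
$\left(A + C{\left(22 \right)}\right)^{2} = \left(211 + 11\right)^{2} = 222^{2} = 49284$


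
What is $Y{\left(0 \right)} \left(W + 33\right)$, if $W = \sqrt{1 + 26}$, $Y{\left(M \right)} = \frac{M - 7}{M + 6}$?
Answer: $- \frac{77}{2} - \frac{7 \sqrt{3}}{2} \approx -44.562$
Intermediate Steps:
$Y{\left(M \right)} = \frac{-7 + M}{6 + M}$
$W = 3 \sqrt{3}$ ($W = \sqrt{27} = 3 \sqrt{3} \approx 5.1962$)
$Y{\left(0 \right)} \left(W + 33\right) = \frac{-7 + 0}{6 + 0} \left(3 \sqrt{3} + 33\right) = \frac{1}{6} \left(-7\right) \left(33 + 3 \sqrt{3}\right) = - \frac{7 \left(33 + 3 \sqrt{3}\right)}{6} = - \frac{77}{2} - \frac{7 \sqrt{3}}{2}$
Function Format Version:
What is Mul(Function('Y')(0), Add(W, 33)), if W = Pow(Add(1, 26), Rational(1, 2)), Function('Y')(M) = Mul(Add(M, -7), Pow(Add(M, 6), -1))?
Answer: Add(Rational(-77, 2), Mul(Rational(-7, 2), Pow(3, Rational(1, 2)))) ≈ -44.562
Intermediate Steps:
Function('Y')(M) = Mul(Pow(Add(6, M), -1), Add(-7, M)) (Function('Y')(M) = Mul(Add(-7, M), Pow(Add(6, M), -1)) = Mul(Pow(Add(6, M), -1), Add(-7, M)))
W = Mul(3, Pow(3, Rational(1, 2))) (W = Pow(27, Rational(1, 2)) = Mul(3, Pow(3, Rational(1, 2))) ≈ 5.1962)
Mul(Function('Y')(0), Add(W, 33)) = Mul(Mul(Pow(Add(6, 0), -1), Add(-7, 0)), Add(Mul(3, Pow(3, Rational(1, 2))), 33)) = Mul(Mul(Pow(6, -1), -7), Add(33, Mul(3, Pow(3, Rational(1, 2))))) = Mul(Mul(Rational(1, 6), -7), Add(33, Mul(3, Pow(3, Rational(1, 2))))) = Mul(Rational(-7, 6), Add(33, Mul(3, Pow(3, Rational(1, 2))))) = Add(Rational(-77, 2), Mul(Rational(-7, 2), Pow(3, Rational(1, 2))))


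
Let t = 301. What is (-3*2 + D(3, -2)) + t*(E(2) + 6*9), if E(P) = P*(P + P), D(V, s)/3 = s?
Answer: 18650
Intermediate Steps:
D(V, s) = 3*s
E(P) = 2*P² (E(P) = P*(2*P) = 2*P²)
(-3*2 + D(3, -2)) + t*(E(2) + 6*9) = (-3*2 + 3*(-2)) + 301*(2*2² + 6*9) = (-6 - 6) + 301*(2*4 + 54) = -12 + 301*(8 + 54) = -12 + 301*62 = -12 + 18662 = 18650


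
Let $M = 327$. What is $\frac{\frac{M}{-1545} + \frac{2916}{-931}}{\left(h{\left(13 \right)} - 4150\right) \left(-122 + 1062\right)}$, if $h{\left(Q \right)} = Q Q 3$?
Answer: $\frac{1603219}{1641889535300} \approx 9.7645 \cdot 10^{-7}$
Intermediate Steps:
$h{\left(Q \right)} = 3 Q^{2}$ ($h{\left(Q \right)} = Q^{2} \cdot 3 = 3 Q^{2}$)
$\frac{\frac{M}{-1545} + \frac{2916}{-931}}{\left(h{\left(13 \right)} - 4150\right) \left(-122 + 1062\right)} = \frac{\frac{327}{-1545} + \frac{2916}{-931}}{\left(3 \cdot 13^{2} - 4150\right) \left(-122 + 1062\right)} = \frac{327 \left(- \frac{1}{1545}\right) + 2916 \left(- \frac{1}{931}\right)}{\left(3 \cdot 169 - 4150\right) 940} = \frac{- \frac{109}{515} - \frac{2916}{931}}{\left(507 - 4150\right) 940} = - \frac{1603219}{479465 \left(\left(-3643\right) 940\right)} = - \frac{1603219}{479465 \left(-3424420\right)} = \left(- \frac{1603219}{479465}\right) \left(- \frac{1}{3424420}\right) = \frac{1603219}{1641889535300}$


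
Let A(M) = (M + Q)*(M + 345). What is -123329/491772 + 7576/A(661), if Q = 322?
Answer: -59117068385/243156173628 ≈ -0.24312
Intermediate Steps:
A(M) = (322 + M)*(345 + M) (A(M) = (M + 322)*(M + 345) = (322 + M)*(345 + M))
-123329/491772 + 7576/A(661) = -123329/491772 + 7576/(111090 + 661² + 667*661) = -123329*1/491772 + 7576/(111090 + 436921 + 440887) = -123329/491772 + 7576/988898 = -123329/491772 + 7576*(1/988898) = -123329/491772 + 3788/494449 = -59117068385/243156173628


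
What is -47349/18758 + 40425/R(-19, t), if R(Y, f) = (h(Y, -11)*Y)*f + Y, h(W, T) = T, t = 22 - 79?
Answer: -661630209/111910228 ≈ -5.9122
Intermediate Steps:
t = -57
R(Y, f) = Y - 11*Y*f (R(Y, f) = (-11*Y)*f + Y = -11*Y*f + Y = Y - 11*Y*f)
-47349/18758 + 40425/R(-19, t) = -47349/18758 + 40425/((-19*(1 - 11*(-57)))) = -47349*1/18758 + 40425/((-19*(1 + 627))) = -47349/18758 + 40425/((-19*628)) = -47349/18758 + 40425/(-11932) = -47349/18758 + 40425*(-1/11932) = -47349/18758 - 40425/11932 = -661630209/111910228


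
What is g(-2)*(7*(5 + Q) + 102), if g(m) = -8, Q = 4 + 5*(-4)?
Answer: -200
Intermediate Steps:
Q = -16 (Q = 4 - 20 = -16)
g(-2)*(7*(5 + Q) + 102) = -8*(7*(5 - 16) + 102) = -8*(7*(-11) + 102) = -8*(-77 + 102) = -8*25 = -200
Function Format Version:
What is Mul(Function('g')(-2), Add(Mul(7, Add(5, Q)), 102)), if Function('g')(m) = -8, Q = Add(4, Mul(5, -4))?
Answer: -200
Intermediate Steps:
Q = -16 (Q = Add(4, -20) = -16)
Mul(Function('g')(-2), Add(Mul(7, Add(5, Q)), 102)) = Mul(-8, Add(Mul(7, Add(5, -16)), 102)) = Mul(-8, Add(Mul(7, -11), 102)) = Mul(-8, Add(-77, 102)) = Mul(-8, 25) = -200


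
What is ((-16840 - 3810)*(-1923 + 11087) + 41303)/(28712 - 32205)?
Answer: 189195297/3493 ≈ 54164.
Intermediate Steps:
((-16840 - 3810)*(-1923 + 11087) + 41303)/(28712 - 32205) = (-20650*9164 + 41303)/(-3493) = (-189236600 + 41303)*(-1/3493) = -189195297*(-1/3493) = 189195297/3493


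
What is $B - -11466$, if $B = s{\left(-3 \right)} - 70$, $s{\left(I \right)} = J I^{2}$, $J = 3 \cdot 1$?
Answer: $11423$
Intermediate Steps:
$J = 3$
$s{\left(I \right)} = 3 I^{2}$
$B = -43$ ($B = 3 \left(-3\right)^{2} - 70 = 3 \cdot 9 - 70 = 27 - 70 = -43$)
$B - -11466 = -43 - -11466 = -43 + 11466 = 11423$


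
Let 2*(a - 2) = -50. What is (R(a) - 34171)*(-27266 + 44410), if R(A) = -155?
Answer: -588484944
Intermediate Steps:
a = -23 (a = 2 + (1/2)*(-50) = 2 - 25 = -23)
(R(a) - 34171)*(-27266 + 44410) = (-155 - 34171)*(-27266 + 44410) = -34326*17144 = -588484944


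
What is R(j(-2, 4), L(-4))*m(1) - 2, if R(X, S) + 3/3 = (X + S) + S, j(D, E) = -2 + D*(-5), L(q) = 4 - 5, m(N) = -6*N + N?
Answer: -27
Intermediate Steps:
m(N) = -5*N
L(q) = -1
j(D, E) = -2 - 5*D
R(X, S) = -1 + X + 2*S (R(X, S) = -1 + ((X + S) + S) = -1 + ((S + X) + S) = -1 + (X + 2*S) = -1 + X + 2*S)
R(j(-2, 4), L(-4))*m(1) - 2 = (-1 + (-2 - 5*(-2)) + 2*(-1))*(-5*1) - 2 = (-1 + (-2 + 10) - 2)*(-5) - 2 = (-1 + 8 - 2)*(-5) - 2 = 5*(-5) - 2 = -25 - 2 = -27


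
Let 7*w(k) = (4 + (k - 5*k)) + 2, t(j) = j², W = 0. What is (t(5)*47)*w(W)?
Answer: 7050/7 ≈ 1007.1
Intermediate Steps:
w(k) = 6/7 - 4*k/7 (w(k) = ((4 + (k - 5*k)) + 2)/7 = ((4 - 4*k) + 2)/7 = (6 - 4*k)/7 = 6/7 - 4*k/7)
(t(5)*47)*w(W) = (5²*47)*(6/7 - 4/7*0) = (25*47)*(6/7 + 0) = 1175*(6/7) = 7050/7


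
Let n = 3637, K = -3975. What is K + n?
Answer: -338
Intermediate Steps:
K + n = -3975 + 3637 = -338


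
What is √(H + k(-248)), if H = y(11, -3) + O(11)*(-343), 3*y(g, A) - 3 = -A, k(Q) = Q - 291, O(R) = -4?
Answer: √835 ≈ 28.896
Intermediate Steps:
k(Q) = -291 + Q
y(g, A) = 1 - A/3 (y(g, A) = 1 + (-A)/3 = 1 - A/3)
H = 1374 (H = (1 - ⅓*(-3)) - 4*(-343) = (1 + 1) + 1372 = 2 + 1372 = 1374)
√(H + k(-248)) = √(1374 + (-291 - 248)) = √(1374 - 539) = √835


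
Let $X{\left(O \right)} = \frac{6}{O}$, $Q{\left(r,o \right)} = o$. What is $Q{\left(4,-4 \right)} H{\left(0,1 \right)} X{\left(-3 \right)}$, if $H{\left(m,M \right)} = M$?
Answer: $8$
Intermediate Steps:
$Q{\left(4,-4 \right)} H{\left(0,1 \right)} X{\left(-3 \right)} = \left(-4\right) 1 \frac{6}{-3} = - 4 \cdot 6 \left(- \frac{1}{3}\right) = \left(-4\right) \left(-2\right) = 8$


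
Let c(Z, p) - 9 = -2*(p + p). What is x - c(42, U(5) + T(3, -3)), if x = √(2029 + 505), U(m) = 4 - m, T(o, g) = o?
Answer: -1 + √2534 ≈ 49.339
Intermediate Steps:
c(Z, p) = 9 - 4*p (c(Z, p) = 9 - 2*(p + p) = 9 - 4*p)
x = √2534 ≈ 50.339
x - c(42, U(5) + T(3, -3)) = √2534 - (9 - 4*((4 - 1*5) + 3)) = √2534 - (9 - 4*((4 - 5) + 3)) = √2534 - (9 - 4*(-1 + 3)) = √2534 - (9 - 4*2) = √2534 - (9 - 8) = √2534 - 1*1 = √2534 - 1 = -1 + √2534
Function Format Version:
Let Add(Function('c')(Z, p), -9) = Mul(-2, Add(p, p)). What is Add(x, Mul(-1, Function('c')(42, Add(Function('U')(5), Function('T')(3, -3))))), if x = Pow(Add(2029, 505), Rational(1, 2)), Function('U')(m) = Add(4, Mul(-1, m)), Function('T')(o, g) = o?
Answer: Add(-1, Pow(2534, Rational(1, 2))) ≈ 49.339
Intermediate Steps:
Function('c')(Z, p) = Add(9, Mul(-4, p)) (Function('c')(Z, p) = Add(9, Mul(-2, Add(p, p))) = Add(9, Mul(-2, Mul(2, p))) = Add(9, Mul(-4, p)))
x = Pow(2534, Rational(1, 2)) ≈ 50.339
Add(x, Mul(-1, Function('c')(42, Add(Function('U')(5), Function('T')(3, -3))))) = Add(Pow(2534, Rational(1, 2)), Mul(-1, Add(9, Mul(-4, Add(Add(4, Mul(-1, 5)), 3))))) = Add(Pow(2534, Rational(1, 2)), Mul(-1, Add(9, Mul(-4, Add(Add(4, -5), 3))))) = Add(Pow(2534, Rational(1, 2)), Mul(-1, Add(9, Mul(-4, Add(-1, 3))))) = Add(Pow(2534, Rational(1, 2)), Mul(-1, Add(9, Mul(-4, 2)))) = Add(Pow(2534, Rational(1, 2)), Mul(-1, Add(9, -8))) = Add(Pow(2534, Rational(1, 2)), Mul(-1, 1)) = Add(Pow(2534, Rational(1, 2)), -1) = Add(-1, Pow(2534, Rational(1, 2)))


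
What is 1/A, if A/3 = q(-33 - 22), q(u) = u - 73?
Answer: -1/384 ≈ -0.0026042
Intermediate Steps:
q(u) = -73 + u
A = -384 (A = 3*(-73 + (-33 - 22)) = 3*(-73 - 55) = 3*(-128) = -384)
1/A = 1/(-384) = -1/384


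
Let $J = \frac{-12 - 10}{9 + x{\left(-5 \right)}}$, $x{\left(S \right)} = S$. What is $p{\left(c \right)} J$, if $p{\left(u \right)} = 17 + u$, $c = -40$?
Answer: $\frac{253}{2} \approx 126.5$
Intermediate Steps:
$J = - \frac{11}{2}$ ($J = \frac{-12 - 10}{9 - 5} = - \frac{22}{4} = \left(-22\right) \frac{1}{4} = - \frac{11}{2} \approx -5.5$)
$p{\left(c \right)} J = \left(17 - 40\right) \left(- \frac{11}{2}\right) = \left(-23\right) \left(- \frac{11}{2}\right) = \frac{253}{2}$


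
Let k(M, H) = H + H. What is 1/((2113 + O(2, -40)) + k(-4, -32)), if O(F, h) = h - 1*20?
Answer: 1/1989 ≈ 0.00050277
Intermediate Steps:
O(F, h) = -20 + h (O(F, h) = h - 20 = -20 + h)
k(M, H) = 2*H
1/((2113 + O(2, -40)) + k(-4, -32)) = 1/((2113 + (-20 - 40)) + 2*(-32)) = 1/((2113 - 60) - 64) = 1/(2053 - 64) = 1/1989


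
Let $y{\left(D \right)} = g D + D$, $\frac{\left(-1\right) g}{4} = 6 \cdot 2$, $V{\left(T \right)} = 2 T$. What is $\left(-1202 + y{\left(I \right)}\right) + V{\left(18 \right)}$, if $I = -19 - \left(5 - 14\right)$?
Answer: $-696$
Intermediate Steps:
$g = -48$ ($g = - 4 \cdot 6 \cdot 2 = \left(-4\right) 12 = -48$)
$I = -10$ ($I = -19 - -9 = -19 + 9 = -10$)
$y{\left(D \right)} = - 47 D$ ($y{\left(D \right)} = - 48 D + D = - 47 D$)
$\left(-1202 + y{\left(I \right)}\right) + V{\left(18 \right)} = \left(-1202 - -470\right) + 2 \cdot 18 = \left(-1202 + 470\right) + 36 = -732 + 36 = -696$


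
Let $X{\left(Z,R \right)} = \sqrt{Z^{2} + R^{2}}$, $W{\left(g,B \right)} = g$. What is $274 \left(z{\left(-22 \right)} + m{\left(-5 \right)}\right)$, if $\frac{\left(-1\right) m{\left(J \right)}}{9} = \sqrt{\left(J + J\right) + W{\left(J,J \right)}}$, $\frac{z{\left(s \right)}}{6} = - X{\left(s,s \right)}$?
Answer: $- 36168 \sqrt{2} - 2466 i \sqrt{15} \approx -51149.0 - 9550.8 i$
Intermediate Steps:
$X{\left(Z,R \right)} = \sqrt{R^{2} + Z^{2}}$
$z{\left(s \right)} = - 6 \sqrt{2} \sqrt{s^{2}}$ ($z{\left(s \right)} = 6 \left(- \sqrt{s^{2} + s^{2}}\right) = 6 \left(- \sqrt{2 s^{2}}\right) = 6 \left(- \sqrt{2} \sqrt{s^{2}}\right) = - 6 \sqrt{2} \sqrt{s^{2}}$)
$m{\left(J \right)} = - 9 \sqrt{3} \sqrt{J}$ ($m{\left(J \right)} = - 9 \sqrt{\left(J + J\right) + J} = - 9 \sqrt{2 J + J} = - 9 \sqrt{3 J} = - 9 \sqrt{3} \sqrt{J}$)
$274 \left(z{\left(-22 \right)} + m{\left(-5 \right)}\right) = 274 \left(- 6 \sqrt{2} \sqrt{\left(-22\right)^{2}} - 9 \sqrt{3} \sqrt{-5}\right) = 274 \left(- 6 \sqrt{2} \sqrt{484} - 9 \sqrt{3} i \sqrt{5}\right) = 274 \left(\left(-6\right) \sqrt{2} \cdot 22 - 9 i \sqrt{15}\right) = 274 \left(- 132 \sqrt{2} - 9 i \sqrt{15}\right) = - 36168 \sqrt{2} - 2466 i \sqrt{15}$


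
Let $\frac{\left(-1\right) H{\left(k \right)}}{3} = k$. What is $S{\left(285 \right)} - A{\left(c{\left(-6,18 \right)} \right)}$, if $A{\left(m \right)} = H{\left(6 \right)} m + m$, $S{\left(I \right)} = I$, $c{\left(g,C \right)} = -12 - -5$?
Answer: $166$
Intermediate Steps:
$c{\left(g,C \right)} = -7$ ($c{\left(g,C \right)} = -12 + 5 = -7$)
$H{\left(k \right)} = - 3 k$
$A{\left(m \right)} = - 17 m$ ($A{\left(m \right)} = \left(-3\right) 6 m + m = - 18 m + m = - 17 m$)
$S{\left(285 \right)} - A{\left(c{\left(-6,18 \right)} \right)} = 285 - \left(-17\right) \left(-7\right) = 285 - 119 = 166$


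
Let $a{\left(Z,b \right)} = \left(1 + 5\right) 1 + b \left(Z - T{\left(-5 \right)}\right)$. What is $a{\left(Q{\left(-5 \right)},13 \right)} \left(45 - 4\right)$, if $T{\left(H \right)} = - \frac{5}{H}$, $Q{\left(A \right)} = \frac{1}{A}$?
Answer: $- \frac{1968}{5} \approx -393.6$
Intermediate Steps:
$a{\left(Z,b \right)} = 6 + b \left(-1 + Z\right)$ ($a{\left(Z,b \right)} = \left(1 + 5\right) 1 + b \left(Z - - \frac{5}{-5}\right) = 6 \cdot 1 + b \left(Z - \left(-5\right) \left(- \frac{1}{5}\right)\right) = 6 + b \left(Z - 1\right) = 6 + b \left(-1 + Z\right)$)
$a{\left(Q{\left(-5 \right)},13 \right)} \left(45 - 4\right) = \left(6 - 13 + \frac{1}{-5} \cdot 13\right) \left(45 - 4\right) = \left(6 - 13 - \frac{13}{5}\right) 41 = \left(- \frac{48}{5}\right) 41 = - \frac{1968}{5}$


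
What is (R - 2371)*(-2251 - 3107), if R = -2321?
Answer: 25139736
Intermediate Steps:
(R - 2371)*(-2251 - 3107) = (-2321 - 2371)*(-2251 - 3107) = -4692*(-5358) = 25139736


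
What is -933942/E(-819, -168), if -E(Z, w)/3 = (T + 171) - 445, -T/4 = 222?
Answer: -155657/581 ≈ -267.91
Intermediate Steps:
T = -888 (T = -4*222 = -888)
E(Z, w) = 3486 (E(Z, w) = -3*((-888 + 171) - 445) = -3*(-717 - 445) = -3*(-1162) = 3486)
-933942/E(-819, -168) = -933942/3486 = -933942*1/3486 = -155657/581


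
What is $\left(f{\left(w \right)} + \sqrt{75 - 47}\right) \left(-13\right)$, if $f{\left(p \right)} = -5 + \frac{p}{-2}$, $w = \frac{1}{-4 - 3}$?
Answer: $\frac{897}{14} - 26 \sqrt{7} \approx -4.7181$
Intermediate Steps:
$w = - \frac{1}{7}$ ($w = \frac{1}{-7} = - \frac{1}{7} \approx -0.14286$)
$f{\left(p \right)} = -5 - \frac{p}{2}$ ($f{\left(p \right)} = -5 + p \left(- \frac{1}{2}\right) = -5 - \frac{p}{2}$)
$\left(f{\left(w \right)} + \sqrt{75 - 47}\right) \left(-13\right) = \left(\left(-5 - - \frac{1}{14}\right) + \sqrt{75 - 47}\right) \left(-13\right) = \left(\left(-5 + \frac{1}{14}\right) + \sqrt{28}\right) \left(-13\right) = \left(- \frac{69}{14} + 2 \sqrt{7}\right) \left(-13\right) = \frac{897}{14} - 26 \sqrt{7}$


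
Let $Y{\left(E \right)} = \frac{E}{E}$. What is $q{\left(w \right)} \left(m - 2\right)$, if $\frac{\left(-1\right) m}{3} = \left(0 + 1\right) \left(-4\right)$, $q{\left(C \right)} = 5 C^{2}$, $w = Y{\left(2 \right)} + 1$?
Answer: $200$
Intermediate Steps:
$Y{\left(E \right)} = 1$
$w = 2$ ($w = 1 + 1 = 2$)
$m = 12$ ($m = - 3 \left(0 + 1\right) \left(-4\right) = - 3 \cdot 1 \left(-4\right) = \left(-3\right) \left(-4\right) = 12$)
$q{\left(w \right)} \left(m - 2\right) = 5 \cdot 2^{2} \left(12 - 2\right) = 5 \cdot 4 \cdot 10 = 20 \cdot 10 = 200$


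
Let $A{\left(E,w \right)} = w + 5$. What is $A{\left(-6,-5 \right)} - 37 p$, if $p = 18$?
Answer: $-666$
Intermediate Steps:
$A{\left(E,w \right)} = 5 + w$
$A{\left(-6,-5 \right)} - 37 p = \left(5 - 5\right) - 666 = 0 - 666 = -666$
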